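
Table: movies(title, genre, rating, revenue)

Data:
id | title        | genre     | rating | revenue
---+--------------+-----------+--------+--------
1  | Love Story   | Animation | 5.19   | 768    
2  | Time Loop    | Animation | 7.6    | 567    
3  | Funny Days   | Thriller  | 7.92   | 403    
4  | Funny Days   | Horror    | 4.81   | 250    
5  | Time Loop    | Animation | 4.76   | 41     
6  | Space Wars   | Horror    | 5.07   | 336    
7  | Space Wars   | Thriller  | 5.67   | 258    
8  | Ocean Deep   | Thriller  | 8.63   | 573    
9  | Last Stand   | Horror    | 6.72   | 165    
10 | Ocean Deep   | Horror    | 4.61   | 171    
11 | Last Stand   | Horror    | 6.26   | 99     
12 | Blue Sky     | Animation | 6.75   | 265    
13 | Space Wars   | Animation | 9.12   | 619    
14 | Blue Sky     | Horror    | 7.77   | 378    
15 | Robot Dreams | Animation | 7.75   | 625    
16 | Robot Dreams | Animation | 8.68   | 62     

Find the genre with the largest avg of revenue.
SELECT genre, AVG(revenue) as val
FROM movies
GROUP BY genre
ORDER BY val DESC
LIMIT 1

Result: Animation with avg(revenue) = 421.00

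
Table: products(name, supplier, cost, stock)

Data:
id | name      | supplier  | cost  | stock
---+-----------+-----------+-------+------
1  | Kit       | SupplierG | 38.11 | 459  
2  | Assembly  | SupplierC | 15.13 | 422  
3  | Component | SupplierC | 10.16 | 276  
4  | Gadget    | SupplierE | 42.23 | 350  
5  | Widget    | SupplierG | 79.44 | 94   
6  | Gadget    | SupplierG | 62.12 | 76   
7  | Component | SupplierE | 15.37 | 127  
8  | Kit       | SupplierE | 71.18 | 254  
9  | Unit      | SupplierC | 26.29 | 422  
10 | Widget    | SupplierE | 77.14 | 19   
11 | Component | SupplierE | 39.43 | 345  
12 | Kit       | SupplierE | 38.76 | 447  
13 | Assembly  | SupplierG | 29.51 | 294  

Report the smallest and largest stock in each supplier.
SELECT supplier, MIN(stock), MAX(stock)
FROM products
GROUP BY supplier

Result:
  SupplierC: min=276, max=422
  SupplierE: min=19, max=447
  SupplierG: min=76, max=459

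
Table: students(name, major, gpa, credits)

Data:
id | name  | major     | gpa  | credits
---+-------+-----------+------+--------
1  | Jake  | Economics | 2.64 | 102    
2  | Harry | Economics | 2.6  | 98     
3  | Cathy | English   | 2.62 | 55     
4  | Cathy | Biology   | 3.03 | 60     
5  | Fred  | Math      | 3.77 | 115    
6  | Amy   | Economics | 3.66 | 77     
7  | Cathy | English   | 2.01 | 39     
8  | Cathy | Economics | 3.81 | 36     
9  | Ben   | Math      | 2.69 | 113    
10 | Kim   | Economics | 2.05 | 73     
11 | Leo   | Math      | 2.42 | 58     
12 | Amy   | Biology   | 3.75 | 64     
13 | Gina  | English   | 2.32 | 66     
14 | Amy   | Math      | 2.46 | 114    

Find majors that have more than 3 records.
SELECT major, COUNT(*) as cnt
FROM students
GROUP BY major
HAVING COUNT(*) > 3

Result:
  Economics: 5
  Math: 4

Note: HAVING filters groups after aggregation, WHERE filters rows before.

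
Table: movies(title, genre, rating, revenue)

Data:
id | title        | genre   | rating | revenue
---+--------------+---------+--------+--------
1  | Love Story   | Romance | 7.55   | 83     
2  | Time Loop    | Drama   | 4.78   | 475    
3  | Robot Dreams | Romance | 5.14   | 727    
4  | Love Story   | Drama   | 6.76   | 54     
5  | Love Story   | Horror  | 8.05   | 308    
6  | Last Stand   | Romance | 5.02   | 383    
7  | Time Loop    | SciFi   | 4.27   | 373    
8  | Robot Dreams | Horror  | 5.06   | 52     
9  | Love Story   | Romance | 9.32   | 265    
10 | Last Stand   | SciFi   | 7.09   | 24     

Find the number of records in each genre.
SELECT genre, COUNT(*) as count
FROM movies
GROUP BY genre

Result:
  Drama: 2
  Horror: 2
  Romance: 4
  SciFi: 2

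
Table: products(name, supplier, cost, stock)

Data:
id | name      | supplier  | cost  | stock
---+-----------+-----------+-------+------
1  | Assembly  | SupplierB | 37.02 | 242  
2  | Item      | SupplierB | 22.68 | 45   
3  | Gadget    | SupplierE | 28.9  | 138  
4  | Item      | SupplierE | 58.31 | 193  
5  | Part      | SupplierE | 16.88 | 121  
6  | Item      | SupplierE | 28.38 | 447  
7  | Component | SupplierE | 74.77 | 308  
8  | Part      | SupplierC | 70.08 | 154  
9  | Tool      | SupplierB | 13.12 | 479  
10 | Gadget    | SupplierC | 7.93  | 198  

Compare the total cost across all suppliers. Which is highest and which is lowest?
SELECT supplier, SUM(cost)
FROM products
GROUP BY supplier
ORDER BY SUM(cost)

All groups:
  SupplierB: 72.82
  SupplierC: 78.01
  SupplierE: 207.24

Highest: SupplierE (207.24)
Lowest: SupplierB (72.82)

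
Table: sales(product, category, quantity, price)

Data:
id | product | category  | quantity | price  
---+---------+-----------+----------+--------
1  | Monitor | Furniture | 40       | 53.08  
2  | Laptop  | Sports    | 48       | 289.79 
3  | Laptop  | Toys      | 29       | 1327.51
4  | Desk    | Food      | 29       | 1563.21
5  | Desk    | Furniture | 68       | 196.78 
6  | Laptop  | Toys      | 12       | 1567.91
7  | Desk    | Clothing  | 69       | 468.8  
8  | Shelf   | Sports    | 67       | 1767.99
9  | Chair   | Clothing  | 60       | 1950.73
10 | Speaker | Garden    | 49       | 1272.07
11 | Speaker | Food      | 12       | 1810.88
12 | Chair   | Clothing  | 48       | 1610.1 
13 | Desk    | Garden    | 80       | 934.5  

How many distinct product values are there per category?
SELECT category, COUNT(DISTINCT product)
FROM sales
GROUP BY category

Result:
  Clothing: 2 distinct
  Food: 2 distinct
  Furniture: 2 distinct
  Garden: 2 distinct
  Sports: 2 distinct
  Toys: 1 distinct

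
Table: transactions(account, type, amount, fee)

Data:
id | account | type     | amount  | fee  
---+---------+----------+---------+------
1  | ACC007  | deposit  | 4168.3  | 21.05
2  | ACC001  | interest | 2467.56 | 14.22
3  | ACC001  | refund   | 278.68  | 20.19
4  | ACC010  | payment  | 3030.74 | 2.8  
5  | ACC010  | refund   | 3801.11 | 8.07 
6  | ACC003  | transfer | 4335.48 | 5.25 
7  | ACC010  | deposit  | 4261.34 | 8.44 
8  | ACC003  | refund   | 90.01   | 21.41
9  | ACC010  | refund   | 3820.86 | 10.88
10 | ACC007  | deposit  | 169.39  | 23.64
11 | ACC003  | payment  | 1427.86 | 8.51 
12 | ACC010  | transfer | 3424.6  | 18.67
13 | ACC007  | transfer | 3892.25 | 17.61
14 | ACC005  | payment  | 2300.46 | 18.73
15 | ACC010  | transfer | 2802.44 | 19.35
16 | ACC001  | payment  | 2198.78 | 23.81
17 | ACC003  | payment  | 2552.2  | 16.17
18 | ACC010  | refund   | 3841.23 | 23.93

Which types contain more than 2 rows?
SELECT type, COUNT(*) as cnt
FROM transactions
GROUP BY type
HAVING COUNT(*) > 2

Result:
  deposit: 3
  payment: 5
  refund: 5
  transfer: 4

Note: HAVING filters groups after aggregation, WHERE filters rows before.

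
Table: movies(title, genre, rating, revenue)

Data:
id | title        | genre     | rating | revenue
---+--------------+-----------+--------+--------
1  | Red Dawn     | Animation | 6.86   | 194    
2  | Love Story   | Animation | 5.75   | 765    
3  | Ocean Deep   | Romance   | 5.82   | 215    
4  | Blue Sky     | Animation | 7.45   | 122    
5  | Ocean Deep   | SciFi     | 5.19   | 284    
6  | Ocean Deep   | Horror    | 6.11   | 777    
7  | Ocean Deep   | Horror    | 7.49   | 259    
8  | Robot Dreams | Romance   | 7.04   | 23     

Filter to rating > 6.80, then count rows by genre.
SELECT genre, COUNT(*)
FROM movies
WHERE rating > 6.80
GROUP BY genre

Note: WHERE filters rows before grouping.

Result:
  Animation: 2
  Horror: 1
  Romance: 1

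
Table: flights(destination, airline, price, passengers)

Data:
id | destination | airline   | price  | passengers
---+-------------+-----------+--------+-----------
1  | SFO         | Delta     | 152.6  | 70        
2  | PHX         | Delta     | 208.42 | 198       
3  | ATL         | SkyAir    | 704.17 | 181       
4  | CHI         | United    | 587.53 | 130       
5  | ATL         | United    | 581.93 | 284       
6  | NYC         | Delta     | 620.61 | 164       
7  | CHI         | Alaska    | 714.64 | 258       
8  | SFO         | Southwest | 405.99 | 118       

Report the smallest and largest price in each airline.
SELECT airline, MIN(price), MAX(price)
FROM flights
GROUP BY airline

Result:
  Alaska: min=714.64, max=714.64
  Delta: min=152.60, max=620.61
  SkyAir: min=704.17, max=704.17
  Southwest: min=405.99, max=405.99
  United: min=581.93, max=587.53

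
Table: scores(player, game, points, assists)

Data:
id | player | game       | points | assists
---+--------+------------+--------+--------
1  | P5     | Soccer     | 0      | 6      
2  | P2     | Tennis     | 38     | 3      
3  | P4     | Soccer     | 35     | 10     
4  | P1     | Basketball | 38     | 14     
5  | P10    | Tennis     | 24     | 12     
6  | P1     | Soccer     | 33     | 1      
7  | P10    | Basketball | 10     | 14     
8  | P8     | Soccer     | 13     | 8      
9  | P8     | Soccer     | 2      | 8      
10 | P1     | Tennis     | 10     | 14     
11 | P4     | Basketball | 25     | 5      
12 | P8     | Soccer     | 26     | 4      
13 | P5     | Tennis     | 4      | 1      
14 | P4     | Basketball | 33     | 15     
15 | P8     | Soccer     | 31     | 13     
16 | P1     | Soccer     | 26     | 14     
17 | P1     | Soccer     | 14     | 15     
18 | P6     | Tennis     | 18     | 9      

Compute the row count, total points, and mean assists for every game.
SELECT game,
       COUNT(*) as cnt,
       SUM(points) as total_points,
       AVG(assists) as avg_assists
FROM scores
GROUP BY game

Result:
  Basketball: 4 records, 106 total points, 12.00 avg assists
  Soccer: 9 records, 180 total points, 8.78 avg assists
  Tennis: 5 records, 94 total points, 7.80 avg assists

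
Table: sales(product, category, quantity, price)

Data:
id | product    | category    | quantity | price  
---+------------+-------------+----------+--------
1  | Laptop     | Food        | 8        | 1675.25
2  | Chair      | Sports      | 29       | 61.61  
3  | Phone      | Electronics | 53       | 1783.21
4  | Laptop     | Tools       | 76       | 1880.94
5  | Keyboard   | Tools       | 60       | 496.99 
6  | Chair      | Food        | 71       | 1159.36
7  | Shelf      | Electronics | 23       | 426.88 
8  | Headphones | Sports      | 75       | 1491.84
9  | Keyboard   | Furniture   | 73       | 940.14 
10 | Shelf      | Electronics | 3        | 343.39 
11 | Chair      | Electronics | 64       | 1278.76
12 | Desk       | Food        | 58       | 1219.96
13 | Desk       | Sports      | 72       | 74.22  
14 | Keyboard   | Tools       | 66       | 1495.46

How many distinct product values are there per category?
SELECT category, COUNT(DISTINCT product)
FROM sales
GROUP BY category

Result:
  Electronics: 3 distinct
  Food: 3 distinct
  Furniture: 1 distinct
  Sports: 3 distinct
  Tools: 2 distinct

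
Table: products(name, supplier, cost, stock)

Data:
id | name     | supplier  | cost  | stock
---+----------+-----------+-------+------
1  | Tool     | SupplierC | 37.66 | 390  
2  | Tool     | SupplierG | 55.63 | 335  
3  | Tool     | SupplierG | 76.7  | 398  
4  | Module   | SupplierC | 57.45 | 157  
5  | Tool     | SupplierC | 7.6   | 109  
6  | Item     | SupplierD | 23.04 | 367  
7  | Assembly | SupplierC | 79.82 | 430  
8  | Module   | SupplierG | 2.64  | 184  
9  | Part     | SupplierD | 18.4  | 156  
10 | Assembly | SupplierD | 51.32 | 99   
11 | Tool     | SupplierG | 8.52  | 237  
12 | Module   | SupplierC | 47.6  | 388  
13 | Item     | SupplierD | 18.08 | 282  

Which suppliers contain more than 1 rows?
SELECT supplier, COUNT(*) as cnt
FROM products
GROUP BY supplier
HAVING COUNT(*) > 1

Result:
  SupplierC: 5
  SupplierD: 4
  SupplierG: 4

Note: HAVING filters groups after aggregation, WHERE filters rows before.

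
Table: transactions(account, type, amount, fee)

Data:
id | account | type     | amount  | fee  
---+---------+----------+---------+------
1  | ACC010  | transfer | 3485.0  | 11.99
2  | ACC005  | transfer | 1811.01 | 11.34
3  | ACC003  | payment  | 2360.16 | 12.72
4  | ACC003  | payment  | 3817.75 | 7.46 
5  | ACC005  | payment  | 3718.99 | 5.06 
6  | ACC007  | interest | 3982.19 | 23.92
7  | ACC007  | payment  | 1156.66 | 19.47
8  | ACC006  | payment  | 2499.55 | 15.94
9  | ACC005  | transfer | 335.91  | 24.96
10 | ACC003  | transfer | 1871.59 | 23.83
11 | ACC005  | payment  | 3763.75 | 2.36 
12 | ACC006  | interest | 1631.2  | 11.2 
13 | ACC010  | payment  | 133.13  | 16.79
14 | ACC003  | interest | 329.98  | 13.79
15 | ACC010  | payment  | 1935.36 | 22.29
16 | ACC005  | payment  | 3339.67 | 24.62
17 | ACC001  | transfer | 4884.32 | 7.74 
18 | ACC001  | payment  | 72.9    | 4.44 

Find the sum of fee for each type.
SELECT type, SUM(fee) as result
FROM transactions
GROUP BY type

Result:
  interest: 48.91
  payment: 131.15
  transfer: 79.86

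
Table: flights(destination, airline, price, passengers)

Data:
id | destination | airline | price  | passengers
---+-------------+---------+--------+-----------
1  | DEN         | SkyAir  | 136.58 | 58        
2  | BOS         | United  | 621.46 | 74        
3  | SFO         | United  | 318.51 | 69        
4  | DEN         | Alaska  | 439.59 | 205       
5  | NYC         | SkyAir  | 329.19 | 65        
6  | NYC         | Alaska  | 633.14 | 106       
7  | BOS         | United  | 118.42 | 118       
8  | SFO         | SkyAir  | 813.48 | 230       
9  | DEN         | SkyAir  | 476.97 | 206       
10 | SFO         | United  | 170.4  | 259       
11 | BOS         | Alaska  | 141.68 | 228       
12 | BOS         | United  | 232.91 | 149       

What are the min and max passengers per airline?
SELECT airline, MIN(passengers), MAX(passengers)
FROM flights
GROUP BY airline

Result:
  Alaska: min=106, max=228
  SkyAir: min=58, max=230
  United: min=69, max=259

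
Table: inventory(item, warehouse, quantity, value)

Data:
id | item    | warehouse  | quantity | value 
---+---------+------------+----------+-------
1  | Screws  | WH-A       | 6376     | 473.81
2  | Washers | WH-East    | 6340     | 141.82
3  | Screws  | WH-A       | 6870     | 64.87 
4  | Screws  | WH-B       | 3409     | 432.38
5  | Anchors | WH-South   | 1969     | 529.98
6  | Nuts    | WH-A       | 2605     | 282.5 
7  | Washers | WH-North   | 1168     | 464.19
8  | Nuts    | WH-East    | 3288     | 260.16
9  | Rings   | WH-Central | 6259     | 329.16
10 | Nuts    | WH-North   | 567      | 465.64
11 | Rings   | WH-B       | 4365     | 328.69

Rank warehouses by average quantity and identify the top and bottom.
SELECT warehouse, AVG(quantity)
FROM inventory
GROUP BY warehouse
ORDER BY AVG(quantity)

All groups:
  WH-North: 867.50
  WH-South: 1969.00
  WH-B: 3887.00
  WH-East: 4814.00
  WH-A: 5283.67
  WH-Central: 6259.00

Highest: WH-Central (6259.00)
Lowest: WH-North (867.50)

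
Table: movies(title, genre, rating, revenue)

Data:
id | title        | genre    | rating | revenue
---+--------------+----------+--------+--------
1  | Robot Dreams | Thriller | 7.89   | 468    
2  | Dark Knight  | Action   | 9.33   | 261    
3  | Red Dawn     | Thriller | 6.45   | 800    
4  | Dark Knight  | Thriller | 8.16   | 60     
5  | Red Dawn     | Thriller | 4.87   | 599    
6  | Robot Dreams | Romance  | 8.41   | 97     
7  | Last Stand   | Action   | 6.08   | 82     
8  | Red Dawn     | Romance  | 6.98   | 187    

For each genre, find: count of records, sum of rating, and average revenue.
SELECT genre,
       COUNT(*) as cnt,
       SUM(rating) as total_rating,
       AVG(revenue) as avg_revenue
FROM movies
GROUP BY genre

Result:
  Action: 2 records, 15.41 total rating, 171.50 avg revenue
  Romance: 2 records, 15.39 total rating, 142.00 avg revenue
  Thriller: 4 records, 27.37 total rating, 481.75 avg revenue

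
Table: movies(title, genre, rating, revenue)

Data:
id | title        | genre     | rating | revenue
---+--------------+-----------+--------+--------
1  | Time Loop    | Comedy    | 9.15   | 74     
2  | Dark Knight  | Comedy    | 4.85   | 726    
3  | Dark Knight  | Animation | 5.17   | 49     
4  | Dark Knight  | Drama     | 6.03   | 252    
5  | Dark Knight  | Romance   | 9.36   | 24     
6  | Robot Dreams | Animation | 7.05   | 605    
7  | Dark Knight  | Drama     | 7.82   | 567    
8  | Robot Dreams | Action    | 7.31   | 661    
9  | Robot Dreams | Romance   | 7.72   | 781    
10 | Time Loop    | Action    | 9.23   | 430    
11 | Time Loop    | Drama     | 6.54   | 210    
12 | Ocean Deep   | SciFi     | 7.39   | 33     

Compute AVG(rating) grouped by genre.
SELECT genre, AVG(rating) as result
FROM movies
GROUP BY genre

Result:
  Action: 8.27
  Animation: 6.11
  Comedy: 7.00
  Drama: 6.80
  Romance: 8.54
  SciFi: 7.39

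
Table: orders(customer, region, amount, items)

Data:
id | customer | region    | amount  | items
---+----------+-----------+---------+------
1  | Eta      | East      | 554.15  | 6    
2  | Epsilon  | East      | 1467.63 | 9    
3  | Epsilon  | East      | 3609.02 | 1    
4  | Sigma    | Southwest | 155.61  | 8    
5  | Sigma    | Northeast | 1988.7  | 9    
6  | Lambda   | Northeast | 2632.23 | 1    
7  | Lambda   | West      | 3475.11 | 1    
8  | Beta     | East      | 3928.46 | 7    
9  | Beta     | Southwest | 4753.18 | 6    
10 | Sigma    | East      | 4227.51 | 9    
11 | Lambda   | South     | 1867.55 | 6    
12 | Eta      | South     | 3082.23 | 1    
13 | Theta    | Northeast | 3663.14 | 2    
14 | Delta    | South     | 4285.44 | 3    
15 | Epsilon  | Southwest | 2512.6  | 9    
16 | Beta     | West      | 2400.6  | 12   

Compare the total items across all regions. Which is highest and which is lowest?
SELECT region, SUM(items)
FROM orders
GROUP BY region
ORDER BY SUM(items)

All groups:
  South: 10
  Northeast: 12
  West: 13
  Southwest: 23
  East: 32

Highest: East (32)
Lowest: South (10)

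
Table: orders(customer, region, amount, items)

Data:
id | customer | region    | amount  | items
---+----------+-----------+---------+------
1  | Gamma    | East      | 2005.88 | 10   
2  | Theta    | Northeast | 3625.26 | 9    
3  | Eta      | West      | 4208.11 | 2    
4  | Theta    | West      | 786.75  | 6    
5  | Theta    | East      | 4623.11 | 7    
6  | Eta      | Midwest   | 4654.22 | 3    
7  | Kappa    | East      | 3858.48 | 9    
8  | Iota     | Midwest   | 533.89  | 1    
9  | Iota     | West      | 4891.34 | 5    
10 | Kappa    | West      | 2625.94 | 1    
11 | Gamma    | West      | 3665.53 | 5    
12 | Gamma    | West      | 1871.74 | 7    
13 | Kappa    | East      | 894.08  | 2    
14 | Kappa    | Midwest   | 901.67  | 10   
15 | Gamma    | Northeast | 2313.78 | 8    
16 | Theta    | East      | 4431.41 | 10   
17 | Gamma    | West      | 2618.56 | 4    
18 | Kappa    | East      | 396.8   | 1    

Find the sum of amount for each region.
SELECT region, SUM(amount) as result
FROM orders
GROUP BY region

Result:
  East: 16209.76
  Midwest: 6089.78
  Northeast: 5939.04
  West: 20667.97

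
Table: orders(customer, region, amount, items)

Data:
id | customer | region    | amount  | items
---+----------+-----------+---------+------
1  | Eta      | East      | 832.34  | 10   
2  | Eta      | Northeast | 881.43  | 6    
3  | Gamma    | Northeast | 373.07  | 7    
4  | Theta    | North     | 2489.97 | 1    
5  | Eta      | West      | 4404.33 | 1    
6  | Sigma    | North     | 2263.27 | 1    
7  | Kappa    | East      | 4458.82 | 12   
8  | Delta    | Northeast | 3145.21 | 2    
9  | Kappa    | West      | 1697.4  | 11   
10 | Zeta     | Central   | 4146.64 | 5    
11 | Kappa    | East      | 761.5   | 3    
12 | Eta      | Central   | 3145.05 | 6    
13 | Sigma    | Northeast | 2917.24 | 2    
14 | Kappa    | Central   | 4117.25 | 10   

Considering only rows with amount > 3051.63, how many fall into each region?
SELECT region, COUNT(*)
FROM orders
WHERE amount > 3051.63
GROUP BY region

Note: WHERE filters rows before grouping.

Result:
  Central: 3
  East: 1
  Northeast: 1
  West: 1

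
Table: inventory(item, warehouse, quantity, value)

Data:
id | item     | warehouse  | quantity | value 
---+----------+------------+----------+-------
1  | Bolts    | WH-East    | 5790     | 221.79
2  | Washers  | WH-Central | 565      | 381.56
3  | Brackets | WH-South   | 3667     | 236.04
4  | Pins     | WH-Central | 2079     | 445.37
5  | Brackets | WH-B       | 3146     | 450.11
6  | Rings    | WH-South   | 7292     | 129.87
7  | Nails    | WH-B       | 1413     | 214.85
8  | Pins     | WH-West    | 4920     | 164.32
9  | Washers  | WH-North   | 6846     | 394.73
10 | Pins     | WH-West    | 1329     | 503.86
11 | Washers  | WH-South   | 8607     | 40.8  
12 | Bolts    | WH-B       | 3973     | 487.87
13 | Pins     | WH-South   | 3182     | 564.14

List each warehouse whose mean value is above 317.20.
SELECT warehouse, AVG(value)
FROM inventory
GROUP BY warehouse
HAVING AVG(value) > 317.20

Result:
  WH-B: avg=384.28
  WH-Central: avg=413.47
  WH-North: avg=394.73
  WH-West: avg=334.09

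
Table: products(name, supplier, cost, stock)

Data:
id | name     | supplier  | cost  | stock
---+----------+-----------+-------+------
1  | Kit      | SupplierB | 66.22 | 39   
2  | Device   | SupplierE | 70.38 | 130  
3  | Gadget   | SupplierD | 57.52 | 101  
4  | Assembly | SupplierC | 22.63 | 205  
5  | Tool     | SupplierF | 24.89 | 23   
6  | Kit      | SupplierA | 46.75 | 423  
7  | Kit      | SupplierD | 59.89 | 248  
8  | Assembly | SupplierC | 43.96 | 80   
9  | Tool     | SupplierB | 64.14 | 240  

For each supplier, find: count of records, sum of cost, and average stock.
SELECT supplier,
       COUNT(*) as cnt,
       SUM(cost) as total_cost,
       AVG(stock) as avg_stock
FROM products
GROUP BY supplier

Result:
  SupplierA: 1 records, 46.75 total cost, 423.00 avg stock
  SupplierB: 2 records, 130.36 total cost, 139.50 avg stock
  SupplierC: 2 records, 66.59 total cost, 142.50 avg stock
  SupplierD: 2 records, 117.41 total cost, 174.50 avg stock
  SupplierE: 1 records, 70.38 total cost, 130.00 avg stock
  SupplierF: 1 records, 24.89 total cost, 23.00 avg stock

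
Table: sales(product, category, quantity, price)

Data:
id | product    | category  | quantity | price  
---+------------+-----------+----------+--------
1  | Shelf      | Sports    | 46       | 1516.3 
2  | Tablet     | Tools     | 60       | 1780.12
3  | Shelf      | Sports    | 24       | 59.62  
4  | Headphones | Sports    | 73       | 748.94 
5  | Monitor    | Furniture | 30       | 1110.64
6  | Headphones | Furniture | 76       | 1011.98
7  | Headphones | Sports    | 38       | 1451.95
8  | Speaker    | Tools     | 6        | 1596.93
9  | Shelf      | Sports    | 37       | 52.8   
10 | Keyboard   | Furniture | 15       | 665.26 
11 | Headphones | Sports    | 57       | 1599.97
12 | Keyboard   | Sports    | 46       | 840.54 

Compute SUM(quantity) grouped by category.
SELECT category, SUM(quantity) as result
FROM sales
GROUP BY category

Result:
  Furniture: 121
  Sports: 321
  Tools: 66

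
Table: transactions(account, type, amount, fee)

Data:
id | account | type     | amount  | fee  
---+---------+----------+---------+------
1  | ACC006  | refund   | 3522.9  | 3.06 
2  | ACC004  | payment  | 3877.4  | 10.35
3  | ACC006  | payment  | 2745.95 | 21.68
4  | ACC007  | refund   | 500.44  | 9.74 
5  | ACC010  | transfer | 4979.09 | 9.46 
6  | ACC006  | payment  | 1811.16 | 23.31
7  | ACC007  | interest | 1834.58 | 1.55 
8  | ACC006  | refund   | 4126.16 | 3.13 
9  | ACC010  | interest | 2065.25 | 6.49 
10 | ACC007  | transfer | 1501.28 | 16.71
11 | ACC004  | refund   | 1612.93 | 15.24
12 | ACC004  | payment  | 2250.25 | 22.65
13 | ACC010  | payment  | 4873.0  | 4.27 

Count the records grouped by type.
SELECT type, COUNT(*) as count
FROM transactions
GROUP BY type

Result:
  interest: 2
  payment: 5
  refund: 4
  transfer: 2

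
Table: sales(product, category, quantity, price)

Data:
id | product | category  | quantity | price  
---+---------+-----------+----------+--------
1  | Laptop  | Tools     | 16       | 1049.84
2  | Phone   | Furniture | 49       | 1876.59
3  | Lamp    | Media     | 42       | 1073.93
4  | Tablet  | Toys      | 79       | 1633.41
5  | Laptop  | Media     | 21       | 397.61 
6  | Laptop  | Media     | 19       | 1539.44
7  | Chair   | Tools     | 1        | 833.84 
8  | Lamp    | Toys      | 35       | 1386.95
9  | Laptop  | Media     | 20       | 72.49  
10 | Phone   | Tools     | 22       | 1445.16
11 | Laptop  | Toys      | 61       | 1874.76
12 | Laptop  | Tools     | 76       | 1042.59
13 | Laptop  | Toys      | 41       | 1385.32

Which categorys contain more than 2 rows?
SELECT category, COUNT(*) as cnt
FROM sales
GROUP BY category
HAVING COUNT(*) > 2

Result:
  Media: 4
  Tools: 4
  Toys: 4

Note: HAVING filters groups after aggregation, WHERE filters rows before.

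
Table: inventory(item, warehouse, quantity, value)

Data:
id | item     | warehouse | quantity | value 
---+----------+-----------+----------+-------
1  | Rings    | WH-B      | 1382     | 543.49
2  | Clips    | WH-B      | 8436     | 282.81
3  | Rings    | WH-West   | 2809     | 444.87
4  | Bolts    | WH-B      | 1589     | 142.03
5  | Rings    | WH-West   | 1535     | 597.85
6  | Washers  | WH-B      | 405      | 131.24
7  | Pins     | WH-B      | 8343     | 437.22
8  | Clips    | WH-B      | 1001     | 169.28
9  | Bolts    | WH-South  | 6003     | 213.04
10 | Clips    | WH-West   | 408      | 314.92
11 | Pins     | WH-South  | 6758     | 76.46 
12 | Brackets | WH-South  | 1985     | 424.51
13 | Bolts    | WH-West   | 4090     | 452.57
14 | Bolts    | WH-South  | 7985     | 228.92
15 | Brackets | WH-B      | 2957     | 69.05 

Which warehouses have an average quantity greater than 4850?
SELECT warehouse, AVG(quantity)
FROM inventory
GROUP BY warehouse
HAVING AVG(quantity) > 4850

Result:
  WH-South: avg=5682.75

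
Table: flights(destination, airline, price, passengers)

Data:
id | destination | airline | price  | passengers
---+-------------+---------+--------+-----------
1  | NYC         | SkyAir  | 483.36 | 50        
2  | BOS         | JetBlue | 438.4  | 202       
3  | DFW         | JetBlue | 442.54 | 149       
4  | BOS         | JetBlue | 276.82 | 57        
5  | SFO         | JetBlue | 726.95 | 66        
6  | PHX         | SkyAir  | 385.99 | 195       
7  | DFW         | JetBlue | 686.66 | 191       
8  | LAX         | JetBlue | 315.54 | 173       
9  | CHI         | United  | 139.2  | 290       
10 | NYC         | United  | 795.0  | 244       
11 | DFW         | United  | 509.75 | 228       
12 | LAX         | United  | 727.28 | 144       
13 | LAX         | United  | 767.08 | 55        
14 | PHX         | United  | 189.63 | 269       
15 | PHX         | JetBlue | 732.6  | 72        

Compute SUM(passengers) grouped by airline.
SELECT airline, SUM(passengers) as result
FROM flights
GROUP BY airline

Result:
  JetBlue: 910
  SkyAir: 245
  United: 1230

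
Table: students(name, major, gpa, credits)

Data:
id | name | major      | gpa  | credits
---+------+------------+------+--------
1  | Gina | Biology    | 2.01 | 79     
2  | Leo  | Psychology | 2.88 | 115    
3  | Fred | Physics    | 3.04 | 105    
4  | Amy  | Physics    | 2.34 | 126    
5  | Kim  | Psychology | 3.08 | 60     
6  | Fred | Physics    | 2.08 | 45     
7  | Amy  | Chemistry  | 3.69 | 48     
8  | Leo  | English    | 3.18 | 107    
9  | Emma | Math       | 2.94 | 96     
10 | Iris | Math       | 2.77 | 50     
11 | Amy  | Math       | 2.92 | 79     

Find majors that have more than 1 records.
SELECT major, COUNT(*) as cnt
FROM students
GROUP BY major
HAVING COUNT(*) > 1

Result:
  Math: 3
  Physics: 3
  Psychology: 2

Note: HAVING filters groups after aggregation, WHERE filters rows before.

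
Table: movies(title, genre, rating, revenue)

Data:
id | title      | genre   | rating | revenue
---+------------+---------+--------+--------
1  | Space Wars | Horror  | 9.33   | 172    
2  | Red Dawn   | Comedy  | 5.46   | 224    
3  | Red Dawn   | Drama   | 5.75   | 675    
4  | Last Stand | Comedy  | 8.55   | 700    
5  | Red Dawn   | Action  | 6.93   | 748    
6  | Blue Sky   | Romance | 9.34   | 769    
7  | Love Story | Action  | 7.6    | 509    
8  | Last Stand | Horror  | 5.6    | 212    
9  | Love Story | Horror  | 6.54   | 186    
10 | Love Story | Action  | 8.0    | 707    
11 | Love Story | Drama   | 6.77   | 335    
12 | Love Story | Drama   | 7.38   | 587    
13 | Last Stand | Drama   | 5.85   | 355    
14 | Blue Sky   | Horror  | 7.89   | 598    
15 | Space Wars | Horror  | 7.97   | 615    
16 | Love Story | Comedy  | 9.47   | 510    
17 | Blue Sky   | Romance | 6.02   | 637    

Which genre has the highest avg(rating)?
SELECT genre, AVG(rating) as val
FROM movies
GROUP BY genre
ORDER BY val DESC
LIMIT 1

Result: Comedy with avg(rating) = 7.83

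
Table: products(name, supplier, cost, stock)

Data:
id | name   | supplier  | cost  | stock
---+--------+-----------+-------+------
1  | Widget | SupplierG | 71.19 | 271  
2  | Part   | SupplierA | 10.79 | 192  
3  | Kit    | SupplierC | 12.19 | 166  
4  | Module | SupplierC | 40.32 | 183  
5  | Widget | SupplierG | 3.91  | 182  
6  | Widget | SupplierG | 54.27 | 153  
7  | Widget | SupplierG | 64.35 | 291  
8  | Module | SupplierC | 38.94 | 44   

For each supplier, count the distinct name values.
SELECT supplier, COUNT(DISTINCT name)
FROM products
GROUP BY supplier

Result:
  SupplierA: 1 distinct
  SupplierC: 2 distinct
  SupplierG: 1 distinct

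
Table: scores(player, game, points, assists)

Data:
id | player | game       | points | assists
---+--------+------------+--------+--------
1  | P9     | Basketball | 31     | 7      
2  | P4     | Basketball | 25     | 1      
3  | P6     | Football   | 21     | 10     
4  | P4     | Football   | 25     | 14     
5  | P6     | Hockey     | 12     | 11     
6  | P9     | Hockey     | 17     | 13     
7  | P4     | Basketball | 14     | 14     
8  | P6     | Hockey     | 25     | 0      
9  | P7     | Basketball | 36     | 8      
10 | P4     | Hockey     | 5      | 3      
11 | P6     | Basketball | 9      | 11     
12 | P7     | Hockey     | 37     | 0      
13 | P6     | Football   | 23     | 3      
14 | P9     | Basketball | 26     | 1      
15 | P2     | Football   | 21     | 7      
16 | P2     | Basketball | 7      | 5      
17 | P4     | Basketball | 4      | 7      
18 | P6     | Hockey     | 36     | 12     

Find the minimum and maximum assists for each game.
SELECT game, MIN(assists), MAX(assists)
FROM scores
GROUP BY game

Result:
  Basketball: min=1, max=14
  Football: min=3, max=14
  Hockey: min=0, max=13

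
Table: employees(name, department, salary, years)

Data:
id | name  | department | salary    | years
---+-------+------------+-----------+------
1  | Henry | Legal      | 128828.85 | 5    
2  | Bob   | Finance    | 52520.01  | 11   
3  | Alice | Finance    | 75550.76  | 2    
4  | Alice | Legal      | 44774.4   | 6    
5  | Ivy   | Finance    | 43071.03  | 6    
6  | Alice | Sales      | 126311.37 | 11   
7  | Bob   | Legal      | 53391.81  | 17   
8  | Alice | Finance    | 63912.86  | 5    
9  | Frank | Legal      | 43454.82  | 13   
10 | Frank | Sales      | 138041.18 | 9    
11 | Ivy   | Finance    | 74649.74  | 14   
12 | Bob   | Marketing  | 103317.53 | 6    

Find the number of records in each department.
SELECT department, COUNT(*) as count
FROM employees
GROUP BY department

Result:
  Finance: 5
  Legal: 4
  Marketing: 1
  Sales: 2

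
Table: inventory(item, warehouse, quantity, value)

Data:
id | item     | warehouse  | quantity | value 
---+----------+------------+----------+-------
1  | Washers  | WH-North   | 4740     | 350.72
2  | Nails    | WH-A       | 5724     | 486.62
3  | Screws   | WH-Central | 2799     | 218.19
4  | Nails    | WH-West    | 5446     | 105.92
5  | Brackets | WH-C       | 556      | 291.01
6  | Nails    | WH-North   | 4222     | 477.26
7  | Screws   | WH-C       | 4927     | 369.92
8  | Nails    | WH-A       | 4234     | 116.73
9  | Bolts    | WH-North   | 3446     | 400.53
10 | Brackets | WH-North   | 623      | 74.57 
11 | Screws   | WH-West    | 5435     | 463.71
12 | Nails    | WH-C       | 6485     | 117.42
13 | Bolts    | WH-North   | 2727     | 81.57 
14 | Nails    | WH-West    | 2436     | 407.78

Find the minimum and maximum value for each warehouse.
SELECT warehouse, MIN(value), MAX(value)
FROM inventory
GROUP BY warehouse

Result:
  WH-A: min=116.73, max=486.62
  WH-C: min=117.42, max=369.92
  WH-Central: min=218.19, max=218.19
  WH-North: min=74.57, max=477.26
  WH-West: min=105.92, max=463.71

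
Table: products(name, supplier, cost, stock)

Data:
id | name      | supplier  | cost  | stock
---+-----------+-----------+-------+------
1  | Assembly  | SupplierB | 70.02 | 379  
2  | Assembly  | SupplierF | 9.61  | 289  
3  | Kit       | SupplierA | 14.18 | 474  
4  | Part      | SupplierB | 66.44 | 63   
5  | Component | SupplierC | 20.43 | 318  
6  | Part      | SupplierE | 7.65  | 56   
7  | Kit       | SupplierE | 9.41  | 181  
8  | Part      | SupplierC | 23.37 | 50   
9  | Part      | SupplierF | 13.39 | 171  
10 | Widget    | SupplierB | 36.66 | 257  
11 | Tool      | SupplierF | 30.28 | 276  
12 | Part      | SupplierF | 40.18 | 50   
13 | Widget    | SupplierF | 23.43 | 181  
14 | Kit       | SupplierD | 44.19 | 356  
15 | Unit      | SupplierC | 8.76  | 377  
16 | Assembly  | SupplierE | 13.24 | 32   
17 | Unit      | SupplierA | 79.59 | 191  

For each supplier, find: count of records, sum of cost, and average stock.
SELECT supplier,
       COUNT(*) as cnt,
       SUM(cost) as total_cost,
       AVG(stock) as avg_stock
FROM products
GROUP BY supplier

Result:
  SupplierA: 2 records, 93.77 total cost, 332.50 avg stock
  SupplierB: 3 records, 173.12 total cost, 233.00 avg stock
  SupplierC: 3 records, 52.56 total cost, 248.33 avg stock
  SupplierD: 1 records, 44.19 total cost, 356.00 avg stock
  SupplierE: 3 records, 30.30 total cost, 89.67 avg stock
  SupplierF: 5 records, 116.89 total cost, 193.40 avg stock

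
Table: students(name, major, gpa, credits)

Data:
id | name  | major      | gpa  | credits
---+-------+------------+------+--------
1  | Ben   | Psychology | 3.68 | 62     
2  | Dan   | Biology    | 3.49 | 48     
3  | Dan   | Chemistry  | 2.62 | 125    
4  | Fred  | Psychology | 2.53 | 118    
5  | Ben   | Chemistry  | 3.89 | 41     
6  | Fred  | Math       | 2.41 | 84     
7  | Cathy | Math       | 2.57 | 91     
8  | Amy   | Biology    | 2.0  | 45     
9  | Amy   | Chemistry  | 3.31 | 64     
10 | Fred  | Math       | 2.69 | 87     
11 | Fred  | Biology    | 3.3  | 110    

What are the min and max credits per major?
SELECT major, MIN(credits), MAX(credits)
FROM students
GROUP BY major

Result:
  Biology: min=45, max=110
  Chemistry: min=41, max=125
  Math: min=84, max=91
  Psychology: min=62, max=118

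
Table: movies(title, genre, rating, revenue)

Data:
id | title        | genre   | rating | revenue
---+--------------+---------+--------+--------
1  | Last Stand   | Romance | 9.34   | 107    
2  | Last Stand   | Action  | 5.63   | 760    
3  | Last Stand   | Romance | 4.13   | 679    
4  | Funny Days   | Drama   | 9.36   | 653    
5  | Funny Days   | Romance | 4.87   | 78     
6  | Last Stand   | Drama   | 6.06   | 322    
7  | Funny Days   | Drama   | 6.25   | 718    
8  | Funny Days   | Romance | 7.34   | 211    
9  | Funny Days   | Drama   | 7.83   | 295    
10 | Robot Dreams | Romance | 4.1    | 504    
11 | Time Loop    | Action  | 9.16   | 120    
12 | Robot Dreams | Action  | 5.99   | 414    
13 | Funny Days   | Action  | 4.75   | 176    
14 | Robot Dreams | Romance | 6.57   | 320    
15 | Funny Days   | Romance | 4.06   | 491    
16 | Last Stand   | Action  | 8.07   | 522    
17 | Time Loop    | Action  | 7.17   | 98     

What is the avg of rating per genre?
SELECT genre, AVG(rating) as result
FROM movies
GROUP BY genre

Result:
  Action: 6.80
  Drama: 7.38
  Romance: 5.77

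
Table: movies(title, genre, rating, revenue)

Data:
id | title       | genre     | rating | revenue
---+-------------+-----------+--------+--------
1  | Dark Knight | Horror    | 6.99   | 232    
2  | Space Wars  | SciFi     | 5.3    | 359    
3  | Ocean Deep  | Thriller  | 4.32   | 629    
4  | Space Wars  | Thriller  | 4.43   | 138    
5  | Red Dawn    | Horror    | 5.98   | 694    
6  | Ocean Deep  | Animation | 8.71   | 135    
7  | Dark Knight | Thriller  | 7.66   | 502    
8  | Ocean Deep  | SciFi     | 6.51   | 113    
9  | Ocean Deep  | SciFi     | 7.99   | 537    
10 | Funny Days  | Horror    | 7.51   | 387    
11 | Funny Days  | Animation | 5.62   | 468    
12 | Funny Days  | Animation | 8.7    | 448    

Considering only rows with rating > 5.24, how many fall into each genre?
SELECT genre, COUNT(*)
FROM movies
WHERE rating > 5.24
GROUP BY genre

Note: WHERE filters rows before grouping.

Result:
  Animation: 3
  Horror: 3
  SciFi: 3
  Thriller: 1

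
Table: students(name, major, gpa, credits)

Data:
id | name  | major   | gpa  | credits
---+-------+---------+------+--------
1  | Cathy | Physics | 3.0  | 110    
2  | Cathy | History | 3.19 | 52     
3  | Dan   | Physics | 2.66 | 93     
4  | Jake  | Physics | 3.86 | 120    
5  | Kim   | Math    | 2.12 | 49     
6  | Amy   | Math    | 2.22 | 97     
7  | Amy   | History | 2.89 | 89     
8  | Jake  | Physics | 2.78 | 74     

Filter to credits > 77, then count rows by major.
SELECT major, COUNT(*)
FROM students
WHERE credits > 77
GROUP BY major

Note: WHERE filters rows before grouping.

Result:
  History: 1
  Math: 1
  Physics: 3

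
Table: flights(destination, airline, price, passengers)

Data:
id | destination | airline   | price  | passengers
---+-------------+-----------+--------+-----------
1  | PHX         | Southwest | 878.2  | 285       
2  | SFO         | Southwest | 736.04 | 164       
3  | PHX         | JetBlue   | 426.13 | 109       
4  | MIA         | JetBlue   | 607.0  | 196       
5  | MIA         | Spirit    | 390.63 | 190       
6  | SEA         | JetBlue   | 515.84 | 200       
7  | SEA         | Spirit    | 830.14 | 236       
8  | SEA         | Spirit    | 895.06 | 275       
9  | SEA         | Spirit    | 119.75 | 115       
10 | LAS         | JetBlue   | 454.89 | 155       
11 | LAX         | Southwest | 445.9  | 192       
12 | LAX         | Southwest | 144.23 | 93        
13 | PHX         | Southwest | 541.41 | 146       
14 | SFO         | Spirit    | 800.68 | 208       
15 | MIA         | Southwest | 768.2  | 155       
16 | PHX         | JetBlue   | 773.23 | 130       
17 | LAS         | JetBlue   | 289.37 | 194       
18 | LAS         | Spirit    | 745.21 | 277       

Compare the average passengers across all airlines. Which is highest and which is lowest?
SELECT airline, AVG(passengers)
FROM flights
GROUP BY airline
ORDER BY AVG(passengers)

All groups:
  JetBlue: 164.00
  Southwest: 172.50
  Spirit: 216.83

Highest: Spirit (216.83)
Lowest: JetBlue (164.00)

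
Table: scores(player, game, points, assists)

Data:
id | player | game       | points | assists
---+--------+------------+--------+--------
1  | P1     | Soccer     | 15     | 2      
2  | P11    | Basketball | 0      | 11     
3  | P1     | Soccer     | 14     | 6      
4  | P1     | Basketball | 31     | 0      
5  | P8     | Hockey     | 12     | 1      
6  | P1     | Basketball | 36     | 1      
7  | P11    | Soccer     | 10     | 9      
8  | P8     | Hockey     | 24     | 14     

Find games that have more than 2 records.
SELECT game, COUNT(*) as cnt
FROM scores
GROUP BY game
HAVING COUNT(*) > 2

Result:
  Basketball: 3
  Soccer: 3

Note: HAVING filters groups after aggregation, WHERE filters rows before.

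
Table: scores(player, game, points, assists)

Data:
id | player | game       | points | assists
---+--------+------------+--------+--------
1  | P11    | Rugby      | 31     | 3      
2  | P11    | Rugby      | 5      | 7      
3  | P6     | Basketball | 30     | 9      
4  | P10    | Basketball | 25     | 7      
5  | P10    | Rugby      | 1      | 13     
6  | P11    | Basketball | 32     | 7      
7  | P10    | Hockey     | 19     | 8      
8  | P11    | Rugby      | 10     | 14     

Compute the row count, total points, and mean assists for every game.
SELECT game,
       COUNT(*) as cnt,
       SUM(points) as total_points,
       AVG(assists) as avg_assists
FROM scores
GROUP BY game

Result:
  Basketball: 3 records, 87 total points, 7.67 avg assists
  Hockey: 1 records, 19 total points, 8.00 avg assists
  Rugby: 4 records, 47 total points, 9.25 avg assists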